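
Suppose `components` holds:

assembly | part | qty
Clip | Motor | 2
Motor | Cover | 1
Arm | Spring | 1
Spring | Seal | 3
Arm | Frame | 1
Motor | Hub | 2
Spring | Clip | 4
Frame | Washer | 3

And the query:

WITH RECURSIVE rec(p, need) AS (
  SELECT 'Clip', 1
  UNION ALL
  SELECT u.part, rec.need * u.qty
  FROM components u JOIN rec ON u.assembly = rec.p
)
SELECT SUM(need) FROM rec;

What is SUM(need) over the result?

Base: (Clip, need=1).
Iteration 1: components of {Clip} -> Motor = 1*2 = 2.
Iteration 2: components of {Motor} -> Cover = 2*1 = 2, Hub = 2*2 = 4.
Iteration 3: no further components; recursion stops.
SUM(need) = 1 + 2 + 4 + 2 = 9.

9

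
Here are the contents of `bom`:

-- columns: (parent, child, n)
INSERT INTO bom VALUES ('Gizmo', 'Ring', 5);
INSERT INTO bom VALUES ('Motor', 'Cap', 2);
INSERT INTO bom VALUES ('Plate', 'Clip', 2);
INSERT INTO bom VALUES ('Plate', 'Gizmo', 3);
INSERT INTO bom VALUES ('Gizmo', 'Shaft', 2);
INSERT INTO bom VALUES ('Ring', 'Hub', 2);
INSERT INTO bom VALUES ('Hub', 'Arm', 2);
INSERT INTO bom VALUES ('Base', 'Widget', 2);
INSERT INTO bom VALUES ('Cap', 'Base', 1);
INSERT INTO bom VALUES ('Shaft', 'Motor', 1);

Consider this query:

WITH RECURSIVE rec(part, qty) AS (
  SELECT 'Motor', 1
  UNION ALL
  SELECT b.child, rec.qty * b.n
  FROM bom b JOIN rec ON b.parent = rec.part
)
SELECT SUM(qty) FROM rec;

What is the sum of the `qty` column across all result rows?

9

Base: (Motor, qty=1).
Iteration 1: components of {Motor} -> Cap = 1*2 = 2.
Iteration 2: components of {Cap} -> Base = 2*1 = 2.
Iteration 3: components of {Base} -> Widget = 2*2 = 4.
Iteration 4: no further components; recursion stops.
SUM(qty) = 1 + 2 + 2 + 4 = 9.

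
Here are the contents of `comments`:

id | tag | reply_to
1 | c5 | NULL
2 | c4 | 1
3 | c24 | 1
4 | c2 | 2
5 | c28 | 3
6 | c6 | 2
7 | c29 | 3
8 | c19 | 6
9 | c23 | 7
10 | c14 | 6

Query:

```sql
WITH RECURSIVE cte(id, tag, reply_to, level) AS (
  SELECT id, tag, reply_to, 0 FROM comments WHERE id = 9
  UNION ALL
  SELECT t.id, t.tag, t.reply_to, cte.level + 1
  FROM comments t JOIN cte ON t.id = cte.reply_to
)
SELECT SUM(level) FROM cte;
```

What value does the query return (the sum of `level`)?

6

Base: id=9 (c23), reply_to=7, level 0.
Iteration 1: join on id=7 -> c29 (id 7, reply_to=3, level 1).
Iteration 2: join on id=3 -> c24 (id 3, reply_to=1, level 2).
Iteration 3: join on id=1 -> c5 (id 1, reply_to=NULL, level 3).
Iteration 4: reply_to is NULL; no match; recursion stops.
SUM(level) = 0 + 1 + 2 + 3 = 6.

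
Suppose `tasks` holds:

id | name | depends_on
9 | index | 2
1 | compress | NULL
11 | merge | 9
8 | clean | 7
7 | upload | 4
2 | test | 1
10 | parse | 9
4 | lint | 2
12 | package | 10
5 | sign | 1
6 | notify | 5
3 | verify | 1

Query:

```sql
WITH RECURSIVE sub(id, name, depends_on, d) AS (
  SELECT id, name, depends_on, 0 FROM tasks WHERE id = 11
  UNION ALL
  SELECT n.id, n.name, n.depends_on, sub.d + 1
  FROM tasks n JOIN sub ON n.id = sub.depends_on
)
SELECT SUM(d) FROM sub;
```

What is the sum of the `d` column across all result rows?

6

Base: id=11 (merge), depends_on=9, d 0.
Iteration 1: join on id=9 -> index (id 9, depends_on=2, d 1).
Iteration 2: join on id=2 -> test (id 2, depends_on=1, d 2).
Iteration 3: join on id=1 -> compress (id 1, depends_on=NULL, d 3).
Iteration 4: depends_on is NULL; no match; recursion stops.
SUM(d) = 0 + 1 + 2 + 3 = 6.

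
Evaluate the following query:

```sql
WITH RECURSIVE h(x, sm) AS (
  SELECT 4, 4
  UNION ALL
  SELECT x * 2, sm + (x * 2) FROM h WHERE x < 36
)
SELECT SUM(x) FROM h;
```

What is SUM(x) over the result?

Base: x=4, sm=4.
Iteration 1: 4 < 36 holds -> x = 4 * 2 = 8, sm = 4 + 8 = 12.
Iteration 2: 8 < 36 holds -> x = 8 * 2 = 16, sm = 12 + 16 = 28.
Iteration 3: 16 < 36 holds -> x = 16 * 2 = 32, sm = 28 + 32 = 60.
Iteration 4: 32 < 36 holds -> x = 32 * 2 = 64, sm = 60 + 64 = 124.
Iteration 5: 64 < 36 fails; recursion stops.
SUM(x) = 4 + 8 + 16 + 32 + 64 = 124.

124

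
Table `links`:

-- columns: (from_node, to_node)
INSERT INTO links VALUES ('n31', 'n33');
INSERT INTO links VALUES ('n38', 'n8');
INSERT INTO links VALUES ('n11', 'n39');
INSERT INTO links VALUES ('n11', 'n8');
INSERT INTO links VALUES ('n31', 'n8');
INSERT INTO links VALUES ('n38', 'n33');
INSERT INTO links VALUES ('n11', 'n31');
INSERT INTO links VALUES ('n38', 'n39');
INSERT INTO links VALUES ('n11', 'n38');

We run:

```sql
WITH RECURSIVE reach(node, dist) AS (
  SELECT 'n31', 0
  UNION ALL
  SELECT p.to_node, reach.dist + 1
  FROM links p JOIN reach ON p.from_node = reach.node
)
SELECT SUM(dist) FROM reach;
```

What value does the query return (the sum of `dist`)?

2

Base: (n31, dist=0).
Iteration 1: edges from {n31} -> (n33, dist=1), (n8, dist=1).
Iteration 2: no outgoing edges from {n33,n8}; recursion stops.
SUM(dist) = 0 + 1 + 1 = 2.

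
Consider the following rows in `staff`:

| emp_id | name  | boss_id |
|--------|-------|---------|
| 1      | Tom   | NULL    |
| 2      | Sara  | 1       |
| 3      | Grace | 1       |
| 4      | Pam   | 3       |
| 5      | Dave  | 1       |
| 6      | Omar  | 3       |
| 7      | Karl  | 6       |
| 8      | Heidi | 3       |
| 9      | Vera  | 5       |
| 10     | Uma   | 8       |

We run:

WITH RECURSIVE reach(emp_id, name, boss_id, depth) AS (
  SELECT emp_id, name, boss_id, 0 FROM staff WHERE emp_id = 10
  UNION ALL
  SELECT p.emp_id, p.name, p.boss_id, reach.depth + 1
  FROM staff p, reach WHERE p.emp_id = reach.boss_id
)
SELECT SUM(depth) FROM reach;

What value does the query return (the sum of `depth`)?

Base: emp_id=10 (Uma), boss_id=8, depth 0.
Iteration 1: join on emp_id=8 -> Heidi (id 8, boss_id=3, depth 1).
Iteration 2: join on emp_id=3 -> Grace (id 3, boss_id=1, depth 2).
Iteration 3: join on emp_id=1 -> Tom (id 1, boss_id=NULL, depth 3).
Iteration 4: boss_id is NULL; no match; recursion stops.
SUM(depth) = 0 + 1 + 2 + 3 = 6.

6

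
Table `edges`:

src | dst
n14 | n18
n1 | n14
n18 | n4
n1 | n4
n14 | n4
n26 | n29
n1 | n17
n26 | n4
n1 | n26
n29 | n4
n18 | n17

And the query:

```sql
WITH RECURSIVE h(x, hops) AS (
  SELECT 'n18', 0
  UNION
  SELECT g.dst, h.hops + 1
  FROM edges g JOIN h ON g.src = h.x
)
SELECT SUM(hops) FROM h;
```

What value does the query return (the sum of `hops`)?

Base: (n18, hops=0).
Iteration 1: edges from {n18} -> (n17, hops=1), (n4, hops=1).
Iteration 2: no outgoing edges from {n17,n4}; recursion stops.
SUM(hops) = 0 + 1 + 1 = 2.

2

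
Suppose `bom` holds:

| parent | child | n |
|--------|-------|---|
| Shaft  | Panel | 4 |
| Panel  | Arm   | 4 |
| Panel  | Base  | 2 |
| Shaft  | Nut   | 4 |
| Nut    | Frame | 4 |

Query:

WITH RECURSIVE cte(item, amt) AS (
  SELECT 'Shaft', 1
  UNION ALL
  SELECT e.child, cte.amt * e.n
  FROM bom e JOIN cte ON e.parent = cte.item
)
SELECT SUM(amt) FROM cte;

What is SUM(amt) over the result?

Base: (Shaft, amt=1).
Iteration 1: components of {Shaft} -> Nut = 1*4 = 4, Panel = 1*4 = 4.
Iteration 2: components of {Nut,Panel} -> Arm = 4*4 = 16, Base = 4*2 = 8, Frame = 4*4 = 16.
Iteration 3: no further components; recursion stops.
SUM(amt) = 1 + 4 + 4 + 16 + 16 + 8 = 49.

49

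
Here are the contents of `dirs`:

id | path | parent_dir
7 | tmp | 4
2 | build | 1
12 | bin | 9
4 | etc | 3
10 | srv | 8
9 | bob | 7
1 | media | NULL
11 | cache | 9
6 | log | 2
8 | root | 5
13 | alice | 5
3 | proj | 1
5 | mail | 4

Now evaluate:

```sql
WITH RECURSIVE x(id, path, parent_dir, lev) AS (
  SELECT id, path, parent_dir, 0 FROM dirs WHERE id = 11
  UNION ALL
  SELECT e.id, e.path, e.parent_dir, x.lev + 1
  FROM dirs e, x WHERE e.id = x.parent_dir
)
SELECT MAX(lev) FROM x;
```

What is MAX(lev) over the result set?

5

Base: id=11 (cache), parent_dir=9, lev 0.
Iteration 1: join on id=9 -> bob (id 9, parent_dir=7, lev 1).
Iteration 2: join on id=7 -> tmp (id 7, parent_dir=4, lev 2).
Iteration 3: join on id=4 -> etc (id 4, parent_dir=3, lev 3).
Iteration 4: join on id=3 -> proj (id 3, parent_dir=1, lev 4).
Iteration 5: join on id=1 -> media (id 1, parent_dir=NULL, lev 5).
Iteration 6: parent_dir is NULL; no match; recursion stops.
lev values: 0, 1, 2, 3, 4, 5; the maximum is 5.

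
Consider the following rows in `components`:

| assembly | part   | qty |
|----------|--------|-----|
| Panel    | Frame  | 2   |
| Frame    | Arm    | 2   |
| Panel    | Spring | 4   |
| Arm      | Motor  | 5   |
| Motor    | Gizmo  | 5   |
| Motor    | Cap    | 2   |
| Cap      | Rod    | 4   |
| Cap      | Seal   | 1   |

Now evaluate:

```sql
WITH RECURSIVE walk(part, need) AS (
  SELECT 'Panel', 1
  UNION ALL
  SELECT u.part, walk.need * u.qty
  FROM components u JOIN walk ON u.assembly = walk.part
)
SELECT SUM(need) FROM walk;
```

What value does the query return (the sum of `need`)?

371

Base: (Panel, need=1).
Iteration 1: components of {Panel} -> Frame = 1*2 = 2, Spring = 1*4 = 4.
Iteration 2: components of {Frame,Spring} -> Arm = 2*2 = 4.
Iteration 3: components of {Arm} -> Motor = 4*5 = 20.
Iteration 4: components of {Motor} -> Cap = 20*2 = 40, Gizmo = 20*5 = 100.
Iteration 5: components of {Cap,Gizmo} -> Rod = 40*4 = 160, Seal = 40*1 = 40.
Iteration 6: no further components; recursion stops.
SUM(need) = 1 + 2 + 4 + 4 + 20 + 100 + 40 + 160 + 40 = 371.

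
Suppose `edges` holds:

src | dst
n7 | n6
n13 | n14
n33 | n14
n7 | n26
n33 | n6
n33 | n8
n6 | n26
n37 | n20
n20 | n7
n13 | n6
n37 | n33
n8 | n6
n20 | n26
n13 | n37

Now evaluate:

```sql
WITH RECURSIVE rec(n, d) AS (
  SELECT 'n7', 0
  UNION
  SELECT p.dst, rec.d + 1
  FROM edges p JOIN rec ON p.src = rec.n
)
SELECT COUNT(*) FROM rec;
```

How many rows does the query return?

4

Base: (n7, d=0).
Iteration 1: edges from {n7} -> (n26, d=1), (n6, d=1).
Iteration 2: edges from {n26,n6} -> (n26, d=2).
Iteration 3: no outgoing edges from {n26}; recursion stops.
Total rows emitted: 4.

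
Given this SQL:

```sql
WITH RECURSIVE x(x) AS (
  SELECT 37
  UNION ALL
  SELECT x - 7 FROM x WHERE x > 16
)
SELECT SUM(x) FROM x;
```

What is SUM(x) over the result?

106

Base: x=37.
Iteration 1: 37 > 16 holds -> x = 37 - 7 = 30.
Iteration 2: 30 > 16 holds -> x = 30 - 7 = 23.
Iteration 3: 23 > 16 holds -> x = 23 - 7 = 16.
Iteration 4: 16 > 16 fails; recursion stops.
SUM(x) = 37 + 30 + 23 + 16 = 106.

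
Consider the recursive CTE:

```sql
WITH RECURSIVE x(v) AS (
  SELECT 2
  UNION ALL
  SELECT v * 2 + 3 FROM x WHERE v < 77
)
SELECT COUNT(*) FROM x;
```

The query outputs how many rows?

5

Base: v=2.
Iteration 1: 2 < 77 holds -> v = 2 * 2 + 3 = 7.
Iteration 2: 7 < 77 holds -> v = 7 * 2 + 3 = 17.
Iteration 3: 17 < 77 holds -> v = 17 * 2 + 3 = 37.
Iteration 4: 37 < 77 holds -> v = 37 * 2 + 3 = 77.
Iteration 5: 77 < 77 fails; recursion stops.
Total rows emitted: 5.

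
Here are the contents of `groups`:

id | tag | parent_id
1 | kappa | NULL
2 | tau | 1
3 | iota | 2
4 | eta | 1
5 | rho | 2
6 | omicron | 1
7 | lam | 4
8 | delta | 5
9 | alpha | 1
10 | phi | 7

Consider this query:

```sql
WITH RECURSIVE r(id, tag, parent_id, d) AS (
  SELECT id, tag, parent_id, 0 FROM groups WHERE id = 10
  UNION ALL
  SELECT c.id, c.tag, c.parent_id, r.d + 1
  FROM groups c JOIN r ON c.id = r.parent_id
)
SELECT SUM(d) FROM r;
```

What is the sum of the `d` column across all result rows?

6

Base: id=10 (phi), parent_id=7, d 0.
Iteration 1: join on id=7 -> lam (id 7, parent_id=4, d 1).
Iteration 2: join on id=4 -> eta (id 4, parent_id=1, d 2).
Iteration 3: join on id=1 -> kappa (id 1, parent_id=NULL, d 3).
Iteration 4: parent_id is NULL; no match; recursion stops.
SUM(d) = 0 + 1 + 2 + 3 = 6.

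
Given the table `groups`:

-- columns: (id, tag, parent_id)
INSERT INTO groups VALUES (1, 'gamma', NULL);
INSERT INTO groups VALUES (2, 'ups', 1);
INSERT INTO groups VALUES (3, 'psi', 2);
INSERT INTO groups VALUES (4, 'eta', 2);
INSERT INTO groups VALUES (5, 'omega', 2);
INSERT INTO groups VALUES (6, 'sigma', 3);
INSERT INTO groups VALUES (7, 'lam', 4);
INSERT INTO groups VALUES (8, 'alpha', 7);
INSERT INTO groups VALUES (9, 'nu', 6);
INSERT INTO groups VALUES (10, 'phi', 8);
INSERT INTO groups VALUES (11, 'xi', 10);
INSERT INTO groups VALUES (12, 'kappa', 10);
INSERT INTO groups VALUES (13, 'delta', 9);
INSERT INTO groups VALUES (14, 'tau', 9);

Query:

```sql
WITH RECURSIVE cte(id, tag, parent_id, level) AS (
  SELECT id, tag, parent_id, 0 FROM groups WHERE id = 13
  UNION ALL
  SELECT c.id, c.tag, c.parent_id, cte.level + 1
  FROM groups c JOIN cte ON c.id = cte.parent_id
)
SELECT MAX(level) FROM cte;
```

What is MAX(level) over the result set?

5

Base: id=13 (delta), parent_id=9, level 0.
Iteration 1: join on id=9 -> nu (id 9, parent_id=6, level 1).
Iteration 2: join on id=6 -> sigma (id 6, parent_id=3, level 2).
Iteration 3: join on id=3 -> psi (id 3, parent_id=2, level 3).
Iteration 4: join on id=2 -> ups (id 2, parent_id=1, level 4).
Iteration 5: join on id=1 -> gamma (id 1, parent_id=NULL, level 5).
Iteration 6: parent_id is NULL; no match; recursion stops.
level values: 0, 1, 2, 3, 4, 5; the maximum is 5.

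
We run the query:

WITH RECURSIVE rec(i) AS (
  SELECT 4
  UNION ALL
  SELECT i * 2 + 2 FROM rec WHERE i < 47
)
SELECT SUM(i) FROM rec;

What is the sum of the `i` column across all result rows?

Base: i=4.
Iteration 1: 4 < 47 holds -> i = 4 * 2 + 2 = 10.
Iteration 2: 10 < 47 holds -> i = 10 * 2 + 2 = 22.
Iteration 3: 22 < 47 holds -> i = 22 * 2 + 2 = 46.
Iteration 4: 46 < 47 holds -> i = 46 * 2 + 2 = 94.
Iteration 5: 94 < 47 fails; recursion stops.
SUM(i) = 4 + 10 + 22 + 46 + 94 = 176.

176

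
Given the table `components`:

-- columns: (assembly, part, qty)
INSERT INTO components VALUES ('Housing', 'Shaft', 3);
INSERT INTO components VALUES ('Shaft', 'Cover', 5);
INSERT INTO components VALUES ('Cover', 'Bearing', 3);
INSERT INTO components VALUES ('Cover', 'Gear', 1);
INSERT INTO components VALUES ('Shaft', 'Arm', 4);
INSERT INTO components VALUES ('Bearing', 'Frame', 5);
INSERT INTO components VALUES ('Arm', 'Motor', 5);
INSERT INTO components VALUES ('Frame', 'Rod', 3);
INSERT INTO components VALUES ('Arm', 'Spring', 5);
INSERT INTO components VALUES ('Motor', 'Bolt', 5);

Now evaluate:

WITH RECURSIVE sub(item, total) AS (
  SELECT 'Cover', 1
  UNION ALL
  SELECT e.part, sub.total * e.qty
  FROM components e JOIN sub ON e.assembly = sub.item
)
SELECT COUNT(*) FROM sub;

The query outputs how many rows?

5

Base: (Cover, total=1).
Iteration 1: components of {Cover} -> Bearing = 1*3 = 3, Gear = 1*1 = 1.
Iteration 2: components of {Bearing,Gear} -> Frame = 3*5 = 15.
Iteration 3: components of {Frame} -> Rod = 15*3 = 45.
Iteration 4: no further components; recursion stops.
Total rows emitted: 5.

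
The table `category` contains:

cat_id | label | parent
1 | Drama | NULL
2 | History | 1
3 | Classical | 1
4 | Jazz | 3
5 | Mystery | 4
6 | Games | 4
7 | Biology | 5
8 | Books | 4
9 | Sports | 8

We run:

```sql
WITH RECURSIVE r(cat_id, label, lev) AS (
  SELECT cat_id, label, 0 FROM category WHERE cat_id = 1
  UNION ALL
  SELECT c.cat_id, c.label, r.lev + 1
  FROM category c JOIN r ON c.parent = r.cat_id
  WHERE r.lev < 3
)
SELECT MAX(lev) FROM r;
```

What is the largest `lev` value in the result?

Base: cat_id=1 (Drama) at lev 0.
Iteration 1: rows with parent in {1} -> History (id 2, lev 1), Classical (id 3, lev 1).
Iteration 2: rows with parent in {2,3} -> Jazz (id 4, lev 2).
Iteration 3: rows with parent in {4} -> Mystery (id 5, lev 3), Games (id 6, lev 3), Books (id 8, lev 3).
Iteration 4: lev < 3 fails for all current rows; recursion stops.
lev values: 0, 1, 1, 2, 3, 3, 3; the maximum is 3.

3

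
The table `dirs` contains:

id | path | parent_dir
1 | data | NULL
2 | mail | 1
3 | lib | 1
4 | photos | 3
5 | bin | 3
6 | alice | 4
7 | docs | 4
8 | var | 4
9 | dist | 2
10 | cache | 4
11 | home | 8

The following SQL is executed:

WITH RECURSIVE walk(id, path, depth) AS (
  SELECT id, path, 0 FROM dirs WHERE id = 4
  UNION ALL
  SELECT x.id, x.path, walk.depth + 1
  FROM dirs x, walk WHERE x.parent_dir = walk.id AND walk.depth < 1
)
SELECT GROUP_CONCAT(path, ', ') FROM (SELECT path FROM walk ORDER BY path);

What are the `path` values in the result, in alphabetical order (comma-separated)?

Base: id=4 (photos) at depth 0.
Iteration 1: rows with parent_dir in {4} -> alice (id 6, depth 1), docs (id 7, depth 1), var (id 8, depth 1), cache (id 10, depth 1).
Iteration 2: depth < 1 fails for all current rows; recursion stops.

alice, cache, docs, photos, var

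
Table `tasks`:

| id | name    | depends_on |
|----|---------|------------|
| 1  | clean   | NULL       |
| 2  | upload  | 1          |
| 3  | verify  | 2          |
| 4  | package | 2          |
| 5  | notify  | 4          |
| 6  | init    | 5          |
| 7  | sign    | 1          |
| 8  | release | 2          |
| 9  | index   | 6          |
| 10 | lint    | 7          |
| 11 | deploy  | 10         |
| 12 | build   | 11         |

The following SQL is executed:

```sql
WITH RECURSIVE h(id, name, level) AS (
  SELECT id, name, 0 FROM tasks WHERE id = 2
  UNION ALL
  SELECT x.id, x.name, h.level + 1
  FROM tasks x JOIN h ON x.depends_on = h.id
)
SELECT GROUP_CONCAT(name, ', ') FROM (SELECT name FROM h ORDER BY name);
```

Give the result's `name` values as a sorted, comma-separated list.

Base: id=2 (upload) at level 0.
Iteration 1: rows with depends_on in {2} -> verify (id 3, level 1), package (id 4, level 1), release (id 8, level 1).
Iteration 2: rows with depends_on in {3,4,8} -> notify (id 5, level 2).
Iteration 3: rows with depends_on in {5} -> init (id 6, level 3).
Iteration 4: rows with depends_on in {6} -> index (id 9, level 4).
Iteration 5: no rows with depends_on in {9}; recursion stops.

index, init, notify, package, release, upload, verify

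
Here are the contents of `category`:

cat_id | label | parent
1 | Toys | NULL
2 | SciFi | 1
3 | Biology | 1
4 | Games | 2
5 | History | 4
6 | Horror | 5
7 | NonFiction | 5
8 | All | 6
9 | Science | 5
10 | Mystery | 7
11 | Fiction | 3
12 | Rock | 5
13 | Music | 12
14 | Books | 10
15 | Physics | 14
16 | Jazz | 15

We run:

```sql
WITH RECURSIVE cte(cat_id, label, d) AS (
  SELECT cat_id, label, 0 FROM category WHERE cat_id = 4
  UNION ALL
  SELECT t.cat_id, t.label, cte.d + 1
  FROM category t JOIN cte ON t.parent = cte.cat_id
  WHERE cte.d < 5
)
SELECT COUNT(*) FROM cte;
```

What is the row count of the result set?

Base: cat_id=4 (Games) at d 0.
Iteration 1: rows with parent in {4} -> History (id 5, d 1).
Iteration 2: rows with parent in {5} -> Horror (id 6, d 2), NonFiction (id 7, d 2), Science (id 9, d 2), Rock (id 12, d 2).
Iteration 3: rows with parent in {6,7,9,12} -> All (id 8, d 3), Mystery (id 10, d 3), Music (id 13, d 3).
Iteration 4: rows with parent in {8,10,13} -> Books (id 14, d 4).
Iteration 5: rows with parent in {14} -> Physics (id 15, d 5).
Iteration 6: d < 5 fails for all current rows; recursion stops.
Total rows emitted: 11.

11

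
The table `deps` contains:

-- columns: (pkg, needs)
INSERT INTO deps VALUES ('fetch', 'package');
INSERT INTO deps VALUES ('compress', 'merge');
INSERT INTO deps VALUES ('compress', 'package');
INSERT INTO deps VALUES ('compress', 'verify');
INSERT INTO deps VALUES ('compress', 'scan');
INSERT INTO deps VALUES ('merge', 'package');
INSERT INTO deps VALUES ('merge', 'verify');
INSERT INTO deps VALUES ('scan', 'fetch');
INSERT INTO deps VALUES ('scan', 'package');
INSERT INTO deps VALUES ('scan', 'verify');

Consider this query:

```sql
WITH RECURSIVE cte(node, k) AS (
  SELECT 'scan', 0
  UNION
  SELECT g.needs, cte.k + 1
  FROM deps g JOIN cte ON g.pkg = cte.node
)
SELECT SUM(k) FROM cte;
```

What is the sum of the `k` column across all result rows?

Base: (scan, k=0).
Iteration 1: edges from {scan} -> (fetch, k=1), (package, k=1), (verify, k=1).
Iteration 2: edges from {fetch,package,verify} -> (package, k=2).
Iteration 3: no outgoing edges from {package}; recursion stops.
SUM(k) = 0 + 1 + 1 + 1 + 2 = 5.

5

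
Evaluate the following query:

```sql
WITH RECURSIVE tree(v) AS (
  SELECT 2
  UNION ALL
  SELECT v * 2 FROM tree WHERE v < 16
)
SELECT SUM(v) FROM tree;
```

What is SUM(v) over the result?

30

Base: v=2.
Iteration 1: 2 < 16 holds -> v = 2 * 2 = 4.
Iteration 2: 4 < 16 holds -> v = 4 * 2 = 8.
Iteration 3: 8 < 16 holds -> v = 8 * 2 = 16.
Iteration 4: 16 < 16 fails; recursion stops.
SUM(v) = 2 + 4 + 8 + 16 = 30.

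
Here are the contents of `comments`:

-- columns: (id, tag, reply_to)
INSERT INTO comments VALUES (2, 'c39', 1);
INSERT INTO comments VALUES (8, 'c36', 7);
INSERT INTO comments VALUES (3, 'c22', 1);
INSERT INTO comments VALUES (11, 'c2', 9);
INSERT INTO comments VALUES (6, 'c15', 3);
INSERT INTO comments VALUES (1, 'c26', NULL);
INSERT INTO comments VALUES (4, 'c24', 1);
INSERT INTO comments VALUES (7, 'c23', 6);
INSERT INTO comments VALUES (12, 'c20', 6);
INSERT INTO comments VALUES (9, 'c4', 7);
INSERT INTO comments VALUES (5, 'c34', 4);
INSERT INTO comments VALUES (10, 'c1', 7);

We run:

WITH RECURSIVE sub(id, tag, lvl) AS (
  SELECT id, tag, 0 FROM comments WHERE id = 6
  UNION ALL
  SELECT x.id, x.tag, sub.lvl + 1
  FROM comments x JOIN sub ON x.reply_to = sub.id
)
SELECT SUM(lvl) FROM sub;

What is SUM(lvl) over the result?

11

Base: id=6 (c15) at lvl 0.
Iteration 1: rows with reply_to in {6} -> c23 (id 7, lvl 1), c20 (id 12, lvl 1).
Iteration 2: rows with reply_to in {7,12} -> c36 (id 8, lvl 2), c4 (id 9, lvl 2), c1 (id 10, lvl 2).
Iteration 3: rows with reply_to in {8,9,10} -> c2 (id 11, lvl 3).
Iteration 4: no rows with reply_to in {11}; recursion stops.
SUM(lvl) = 0 + 1 + 1 + 2 + 2 + 2 + 3 = 11.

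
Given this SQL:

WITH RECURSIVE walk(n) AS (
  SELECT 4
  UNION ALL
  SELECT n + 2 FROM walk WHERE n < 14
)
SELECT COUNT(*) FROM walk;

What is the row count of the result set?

6

Base: n=4.
Iteration 1: 4 < 14 holds -> n = 4 + 2 = 6.
Iteration 2: 6 < 14 holds -> n = 6 + 2 = 8.
Iteration 3: 8 < 14 holds -> n = 8 + 2 = 10.
Iteration 4: 10 < 14 holds -> n = 10 + 2 = 12.
Iteration 5: 12 < 14 holds -> n = 12 + 2 = 14.
Iteration 6: 14 < 14 fails; recursion stops.
Total rows emitted: 6.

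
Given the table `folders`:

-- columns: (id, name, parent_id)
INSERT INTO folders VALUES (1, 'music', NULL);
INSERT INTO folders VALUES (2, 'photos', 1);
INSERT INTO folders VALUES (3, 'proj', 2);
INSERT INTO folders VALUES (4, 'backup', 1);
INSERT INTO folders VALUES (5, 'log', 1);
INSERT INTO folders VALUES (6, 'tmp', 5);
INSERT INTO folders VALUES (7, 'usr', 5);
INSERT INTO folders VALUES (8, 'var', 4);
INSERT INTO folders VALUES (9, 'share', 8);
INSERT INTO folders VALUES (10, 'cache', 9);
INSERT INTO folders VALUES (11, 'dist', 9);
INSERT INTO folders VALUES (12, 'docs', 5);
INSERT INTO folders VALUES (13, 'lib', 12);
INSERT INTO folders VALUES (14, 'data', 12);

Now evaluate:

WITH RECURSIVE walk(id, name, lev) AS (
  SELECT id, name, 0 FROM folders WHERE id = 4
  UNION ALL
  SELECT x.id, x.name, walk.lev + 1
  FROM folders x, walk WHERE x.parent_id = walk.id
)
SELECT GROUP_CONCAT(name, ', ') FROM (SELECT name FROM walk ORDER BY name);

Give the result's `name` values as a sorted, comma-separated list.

backup, cache, dist, share, var

Base: id=4 (backup) at lev 0.
Iteration 1: rows with parent_id in {4} -> var (id 8, lev 1).
Iteration 2: rows with parent_id in {8} -> share (id 9, lev 2).
Iteration 3: rows with parent_id in {9} -> cache (id 10, lev 3), dist (id 11, lev 3).
Iteration 4: no rows with parent_id in {10,11}; recursion stops.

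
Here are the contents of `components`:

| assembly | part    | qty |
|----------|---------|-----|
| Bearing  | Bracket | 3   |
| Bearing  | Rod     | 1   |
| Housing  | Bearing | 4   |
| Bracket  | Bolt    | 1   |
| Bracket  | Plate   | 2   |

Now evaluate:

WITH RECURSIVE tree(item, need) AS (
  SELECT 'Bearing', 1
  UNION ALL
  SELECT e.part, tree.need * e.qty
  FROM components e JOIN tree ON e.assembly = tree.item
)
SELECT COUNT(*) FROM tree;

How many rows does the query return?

5

Base: (Bearing, need=1).
Iteration 1: components of {Bearing} -> Bracket = 1*3 = 3, Rod = 1*1 = 1.
Iteration 2: components of {Bracket,Rod} -> Bolt = 3*1 = 3, Plate = 3*2 = 6.
Iteration 3: no further components; recursion stops.
Total rows emitted: 5.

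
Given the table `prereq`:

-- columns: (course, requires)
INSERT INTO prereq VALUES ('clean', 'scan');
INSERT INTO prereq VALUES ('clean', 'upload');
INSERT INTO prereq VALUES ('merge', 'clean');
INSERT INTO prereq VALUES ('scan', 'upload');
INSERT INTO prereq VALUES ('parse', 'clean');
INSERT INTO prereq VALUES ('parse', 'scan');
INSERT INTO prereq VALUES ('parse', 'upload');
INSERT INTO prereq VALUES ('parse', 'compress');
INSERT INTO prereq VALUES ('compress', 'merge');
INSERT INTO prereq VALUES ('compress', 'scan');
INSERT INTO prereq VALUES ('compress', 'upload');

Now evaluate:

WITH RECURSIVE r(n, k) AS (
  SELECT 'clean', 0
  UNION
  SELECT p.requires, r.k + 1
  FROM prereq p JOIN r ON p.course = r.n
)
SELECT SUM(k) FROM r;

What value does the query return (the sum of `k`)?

Base: (clean, k=0).
Iteration 1: edges from {clean} -> (scan, k=1), (upload, k=1).
Iteration 2: edges from {scan,upload} -> (upload, k=2).
Iteration 3: no outgoing edges from {upload}; recursion stops.
SUM(k) = 0 + 1 + 1 + 2 = 4.

4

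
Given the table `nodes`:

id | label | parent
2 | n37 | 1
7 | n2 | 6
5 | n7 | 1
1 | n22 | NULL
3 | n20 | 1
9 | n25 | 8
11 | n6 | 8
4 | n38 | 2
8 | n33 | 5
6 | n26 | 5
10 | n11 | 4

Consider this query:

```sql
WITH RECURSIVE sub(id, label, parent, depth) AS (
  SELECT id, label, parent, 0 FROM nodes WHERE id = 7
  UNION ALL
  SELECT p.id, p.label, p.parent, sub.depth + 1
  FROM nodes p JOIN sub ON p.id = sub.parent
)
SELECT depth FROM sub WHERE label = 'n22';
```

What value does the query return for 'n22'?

3

Base: id=7 (n2), parent=6, depth 0.
Iteration 1: join on id=6 -> n26 (id 6, parent=5, depth 1).
Iteration 2: join on id=5 -> n7 (id 5, parent=1, depth 2).
Iteration 3: join on id=1 -> n22 (id 1, parent=NULL, depth 3).
Iteration 4: parent is NULL; no match; recursion stops.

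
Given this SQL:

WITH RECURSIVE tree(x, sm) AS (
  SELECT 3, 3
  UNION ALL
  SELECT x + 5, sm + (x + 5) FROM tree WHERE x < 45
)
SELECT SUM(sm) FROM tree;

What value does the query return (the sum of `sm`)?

990

Base: x=3, sm=3.
Iteration 1: 3 < 45 holds -> x = 3 + 5 = 8, sm = 3 + 8 = 11.
Iteration 2: 8 < 45 holds -> x = 8 + 5 = 13, sm = 11 + 13 = 24.
Iteration 3: 13 < 45 holds -> x = 13 + 5 = 18, sm = 24 + 18 = 42.
Iteration 4: 18 < 45 holds -> x = 18 + 5 = 23, sm = 42 + 23 = 65.
Iteration 5: 23 < 45 holds -> x = 23 + 5 = 28, sm = 65 + 28 = 93.
Iteration 6: 28 < 45 holds -> x = 28 + 5 = 33, sm = 93 + 33 = 126.
Iteration 7: 33 < 45 holds -> x = 33 + 5 = 38, sm = 126 + 38 = 164.
Iteration 8: 38 < 45 holds -> x = 38 + 5 = 43, sm = 164 + 43 = 207.
Iteration 9: 43 < 45 holds -> x = 43 + 5 = 48, sm = 207 + 48 = 255.
Iteration 10: 48 < 45 fails; recursion stops.
SUM(sm) = 3 + 11 + 24 + 42 + 65 + 93 + 126 + 164 + 207 + 255 = 990.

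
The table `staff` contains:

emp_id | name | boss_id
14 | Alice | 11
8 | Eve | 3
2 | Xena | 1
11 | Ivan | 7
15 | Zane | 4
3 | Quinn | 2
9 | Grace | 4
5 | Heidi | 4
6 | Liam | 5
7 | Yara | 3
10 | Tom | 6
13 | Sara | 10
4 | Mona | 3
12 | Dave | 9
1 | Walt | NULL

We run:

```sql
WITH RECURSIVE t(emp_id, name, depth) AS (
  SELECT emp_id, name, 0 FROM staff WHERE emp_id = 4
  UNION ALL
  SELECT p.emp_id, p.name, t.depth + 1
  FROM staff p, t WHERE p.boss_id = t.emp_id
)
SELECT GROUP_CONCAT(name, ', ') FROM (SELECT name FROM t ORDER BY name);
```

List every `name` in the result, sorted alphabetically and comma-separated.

Dave, Grace, Heidi, Liam, Mona, Sara, Tom, Zane

Base: emp_id=4 (Mona) at depth 0.
Iteration 1: rows with boss_id in {4} -> Heidi (id 5, depth 1), Grace (id 9, depth 1), Zane (id 15, depth 1).
Iteration 2: rows with boss_id in {5,9,15} -> Liam (id 6, depth 2), Dave (id 12, depth 2).
Iteration 3: rows with boss_id in {6,12} -> Tom (id 10, depth 3).
Iteration 4: rows with boss_id in {10} -> Sara (id 13, depth 4).
Iteration 5: no rows with boss_id in {13}; recursion stops.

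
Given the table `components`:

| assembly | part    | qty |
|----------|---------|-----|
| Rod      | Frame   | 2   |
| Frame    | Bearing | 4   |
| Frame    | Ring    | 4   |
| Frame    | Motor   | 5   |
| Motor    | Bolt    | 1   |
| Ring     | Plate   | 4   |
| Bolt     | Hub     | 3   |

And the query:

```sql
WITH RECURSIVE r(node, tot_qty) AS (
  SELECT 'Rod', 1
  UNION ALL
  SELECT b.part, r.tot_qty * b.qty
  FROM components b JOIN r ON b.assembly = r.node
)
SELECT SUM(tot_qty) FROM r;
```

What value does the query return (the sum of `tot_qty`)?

Base: (Rod, tot_qty=1).
Iteration 1: components of {Rod} -> Frame = 1*2 = 2.
Iteration 2: components of {Frame} -> Bearing = 2*4 = 8, Motor = 2*5 = 10, Ring = 2*4 = 8.
Iteration 3: components of {Bearing,Motor,Ring} -> Bolt = 10*1 = 10, Plate = 8*4 = 32.
Iteration 4: components of {Bolt,Plate} -> Hub = 10*3 = 30.
Iteration 5: no further components; recursion stops.
SUM(tot_qty) = 1 + 2 + 8 + 8 + 10 + 32 + 10 + 30 = 101.

101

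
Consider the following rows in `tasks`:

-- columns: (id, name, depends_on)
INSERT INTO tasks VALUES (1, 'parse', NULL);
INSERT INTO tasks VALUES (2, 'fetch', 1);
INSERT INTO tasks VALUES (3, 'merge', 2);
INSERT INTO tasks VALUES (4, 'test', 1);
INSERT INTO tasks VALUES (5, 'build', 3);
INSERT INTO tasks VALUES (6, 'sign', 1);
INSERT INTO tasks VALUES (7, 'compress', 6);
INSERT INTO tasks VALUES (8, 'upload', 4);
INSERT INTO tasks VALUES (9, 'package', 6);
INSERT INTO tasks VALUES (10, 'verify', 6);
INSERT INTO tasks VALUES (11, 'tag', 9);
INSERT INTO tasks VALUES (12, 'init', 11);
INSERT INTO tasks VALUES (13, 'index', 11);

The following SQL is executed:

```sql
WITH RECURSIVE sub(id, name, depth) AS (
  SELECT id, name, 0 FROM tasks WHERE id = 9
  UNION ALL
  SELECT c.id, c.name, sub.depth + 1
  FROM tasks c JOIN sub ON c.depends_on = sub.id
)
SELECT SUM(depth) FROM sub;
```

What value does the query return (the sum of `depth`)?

Base: id=9 (package) at depth 0.
Iteration 1: rows with depends_on in {9} -> tag (id 11, depth 1).
Iteration 2: rows with depends_on in {11} -> init (id 12, depth 2), index (id 13, depth 2).
Iteration 3: no rows with depends_on in {12,13}; recursion stops.
SUM(depth) = 0 + 1 + 2 + 2 = 5.

5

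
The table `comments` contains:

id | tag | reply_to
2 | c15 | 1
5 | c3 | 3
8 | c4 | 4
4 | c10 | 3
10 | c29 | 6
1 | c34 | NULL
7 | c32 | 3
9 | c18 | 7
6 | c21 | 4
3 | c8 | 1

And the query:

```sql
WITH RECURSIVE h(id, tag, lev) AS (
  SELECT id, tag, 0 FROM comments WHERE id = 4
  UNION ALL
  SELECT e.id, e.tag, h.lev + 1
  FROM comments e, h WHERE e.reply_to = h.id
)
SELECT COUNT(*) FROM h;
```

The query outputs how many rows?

Base: id=4 (c10) at lev 0.
Iteration 1: rows with reply_to in {4} -> c21 (id 6, lev 1), c4 (id 8, lev 1).
Iteration 2: rows with reply_to in {6,8} -> c29 (id 10, lev 2).
Iteration 3: no rows with reply_to in {10}; recursion stops.
Total rows emitted: 4.

4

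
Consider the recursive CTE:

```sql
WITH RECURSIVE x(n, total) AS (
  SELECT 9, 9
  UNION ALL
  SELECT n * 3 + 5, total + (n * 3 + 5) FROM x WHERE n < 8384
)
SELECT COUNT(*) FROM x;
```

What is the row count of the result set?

Base: n=9, total=9.
Iteration 1: 9 < 8384 holds -> n = 9 * 3 + 5 = 32, total = 9 + 32 = 41.
Iteration 2: 32 < 8384 holds -> n = 32 * 3 + 5 = 101, total = 41 + 101 = 142.
Iteration 3: 101 < 8384 holds -> n = 101 * 3 + 5 = 308, total = 142 + 308 = 450.
Iteration 4: 308 < 8384 holds -> n = 308 * 3 + 5 = 929, total = 450 + 929 = 1379.
Iteration 5: 929 < 8384 holds -> n = 929 * 3 + 5 = 2792, total = 1379 + 2792 = 4171.
Iteration 6: 2792 < 8384 holds -> n = 2792 * 3 + 5 = 8381, total = 4171 + 8381 = 12552.
Iteration 7: 8381 < 8384 holds -> n = 8381 * 3 + 5 = 25148, total = 12552 + 25148 = 37700.
Iteration 8: 25148 < 8384 fails; recursion stops.
Total rows emitted: 8.

8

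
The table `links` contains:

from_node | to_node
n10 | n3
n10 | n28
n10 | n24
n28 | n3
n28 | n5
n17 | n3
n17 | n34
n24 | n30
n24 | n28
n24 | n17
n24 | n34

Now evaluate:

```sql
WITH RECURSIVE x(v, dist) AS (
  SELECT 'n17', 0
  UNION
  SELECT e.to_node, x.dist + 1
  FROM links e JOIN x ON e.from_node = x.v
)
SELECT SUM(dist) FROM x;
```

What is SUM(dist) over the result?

2

Base: (n17, dist=0).
Iteration 1: edges from {n17} -> (n3, dist=1), (n34, dist=1).
Iteration 2: no outgoing edges from {n3,n34}; recursion stops.
SUM(dist) = 0 + 1 + 1 = 2.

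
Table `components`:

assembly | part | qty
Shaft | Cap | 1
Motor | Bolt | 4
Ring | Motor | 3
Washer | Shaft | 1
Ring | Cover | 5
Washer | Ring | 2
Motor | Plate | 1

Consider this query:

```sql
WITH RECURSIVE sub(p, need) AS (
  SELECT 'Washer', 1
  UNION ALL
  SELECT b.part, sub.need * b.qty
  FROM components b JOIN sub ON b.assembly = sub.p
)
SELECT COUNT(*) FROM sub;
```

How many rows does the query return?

Base: (Washer, need=1).
Iteration 1: components of {Washer} -> Ring = 1*2 = 2, Shaft = 1*1 = 1.
Iteration 2: components of {Ring,Shaft} -> Cap = 1*1 = 1, Cover = 2*5 = 10, Motor = 2*3 = 6.
Iteration 3: components of {Cap,Cover,Motor} -> Bolt = 6*4 = 24, Plate = 6*1 = 6.
Iteration 4: no further components; recursion stops.
Total rows emitted: 8.

8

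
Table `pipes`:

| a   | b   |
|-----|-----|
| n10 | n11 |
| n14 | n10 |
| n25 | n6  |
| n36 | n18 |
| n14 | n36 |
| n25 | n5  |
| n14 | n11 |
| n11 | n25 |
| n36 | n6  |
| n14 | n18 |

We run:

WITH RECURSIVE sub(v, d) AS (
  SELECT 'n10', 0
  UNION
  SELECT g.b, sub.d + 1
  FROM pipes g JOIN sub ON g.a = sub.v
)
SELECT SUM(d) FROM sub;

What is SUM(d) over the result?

9

Base: (n10, d=0).
Iteration 1: edges from {n10} -> (n11, d=1).
Iteration 2: edges from {n11} -> (n25, d=2).
Iteration 3: edges from {n25} -> (n5, d=3), (n6, d=3).
Iteration 4: no outgoing edges from {n5,n6}; recursion stops.
SUM(d) = 0 + 1 + 2 + 3 + 3 = 9.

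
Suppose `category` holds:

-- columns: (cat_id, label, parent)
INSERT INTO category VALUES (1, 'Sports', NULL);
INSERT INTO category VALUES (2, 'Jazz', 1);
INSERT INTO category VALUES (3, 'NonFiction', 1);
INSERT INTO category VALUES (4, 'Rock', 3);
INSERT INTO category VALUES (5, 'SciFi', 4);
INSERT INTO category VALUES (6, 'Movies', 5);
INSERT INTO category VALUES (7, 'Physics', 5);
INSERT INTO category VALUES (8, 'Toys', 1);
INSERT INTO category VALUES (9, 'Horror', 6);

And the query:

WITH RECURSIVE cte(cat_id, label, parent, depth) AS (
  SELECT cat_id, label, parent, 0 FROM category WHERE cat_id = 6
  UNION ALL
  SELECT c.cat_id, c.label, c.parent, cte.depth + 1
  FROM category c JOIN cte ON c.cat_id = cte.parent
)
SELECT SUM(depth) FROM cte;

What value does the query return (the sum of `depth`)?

Base: cat_id=6 (Movies), parent=5, depth 0.
Iteration 1: join on cat_id=5 -> SciFi (id 5, parent=4, depth 1).
Iteration 2: join on cat_id=4 -> Rock (id 4, parent=3, depth 2).
Iteration 3: join on cat_id=3 -> NonFiction (id 3, parent=1, depth 3).
Iteration 4: join on cat_id=1 -> Sports (id 1, parent=NULL, depth 4).
Iteration 5: parent is NULL; no match; recursion stops.
SUM(depth) = 0 + 1 + 2 + 3 + 4 = 10.

10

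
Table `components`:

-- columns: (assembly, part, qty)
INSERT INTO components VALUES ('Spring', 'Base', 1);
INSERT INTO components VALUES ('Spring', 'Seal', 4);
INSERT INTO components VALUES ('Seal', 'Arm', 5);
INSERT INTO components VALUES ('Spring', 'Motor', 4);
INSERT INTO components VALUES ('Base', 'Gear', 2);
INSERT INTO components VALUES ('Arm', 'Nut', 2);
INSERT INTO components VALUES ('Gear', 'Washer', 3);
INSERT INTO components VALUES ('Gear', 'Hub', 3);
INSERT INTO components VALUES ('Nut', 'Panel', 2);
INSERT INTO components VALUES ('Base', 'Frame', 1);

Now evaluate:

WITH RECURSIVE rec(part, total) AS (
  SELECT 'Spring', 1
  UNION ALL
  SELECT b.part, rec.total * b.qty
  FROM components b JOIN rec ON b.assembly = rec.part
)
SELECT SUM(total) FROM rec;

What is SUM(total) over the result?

Base: (Spring, total=1).
Iteration 1: components of {Spring} -> Base = 1*1 = 1, Motor = 1*4 = 4, Seal = 1*4 = 4.
Iteration 2: components of {Base,Motor,Seal} -> Arm = 4*5 = 20, Frame = 1*1 = 1, Gear = 1*2 = 2.
Iteration 3: components of {Arm,Frame,Gear} -> Hub = 2*3 = 6, Nut = 20*2 = 40, Washer = 2*3 = 6.
Iteration 4: components of {Hub,Nut,Washer} -> Panel = 40*2 = 80.
Iteration 5: no further components; recursion stops.
SUM(total) = 1 + 1 + 4 + 4 + 2 + 1 + 20 + 6 + 6 + 40 + 80 = 165.

165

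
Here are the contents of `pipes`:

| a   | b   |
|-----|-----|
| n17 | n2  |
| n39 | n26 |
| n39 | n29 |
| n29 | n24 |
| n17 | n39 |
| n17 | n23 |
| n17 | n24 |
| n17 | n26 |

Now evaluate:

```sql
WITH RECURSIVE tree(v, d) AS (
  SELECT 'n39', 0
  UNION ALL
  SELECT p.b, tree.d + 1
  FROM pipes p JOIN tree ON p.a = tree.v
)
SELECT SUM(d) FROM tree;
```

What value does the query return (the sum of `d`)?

4

Base: (n39, d=0).
Iteration 1: edges from {n39} -> (n26, d=1), (n29, d=1).
Iteration 2: edges from {n26,n29} -> (n24, d=2).
Iteration 3: no outgoing edges from {n24}; recursion stops.
SUM(d) = 0 + 1 + 1 + 2 = 4.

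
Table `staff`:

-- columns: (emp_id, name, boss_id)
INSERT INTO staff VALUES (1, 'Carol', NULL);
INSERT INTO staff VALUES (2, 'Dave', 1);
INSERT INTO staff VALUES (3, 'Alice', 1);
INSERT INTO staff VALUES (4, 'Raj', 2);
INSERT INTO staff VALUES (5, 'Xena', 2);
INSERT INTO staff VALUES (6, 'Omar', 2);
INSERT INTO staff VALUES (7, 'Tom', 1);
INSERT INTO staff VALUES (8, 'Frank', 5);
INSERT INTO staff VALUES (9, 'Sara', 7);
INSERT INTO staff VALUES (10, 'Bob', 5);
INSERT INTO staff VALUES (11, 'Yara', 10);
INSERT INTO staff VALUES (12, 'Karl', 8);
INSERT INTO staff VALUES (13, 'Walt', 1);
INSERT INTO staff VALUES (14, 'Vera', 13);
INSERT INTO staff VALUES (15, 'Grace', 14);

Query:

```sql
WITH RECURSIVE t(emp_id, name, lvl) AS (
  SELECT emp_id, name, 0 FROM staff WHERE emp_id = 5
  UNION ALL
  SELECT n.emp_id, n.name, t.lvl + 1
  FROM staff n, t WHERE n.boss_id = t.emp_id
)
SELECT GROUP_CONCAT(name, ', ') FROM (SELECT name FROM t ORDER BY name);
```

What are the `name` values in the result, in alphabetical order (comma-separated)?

Base: emp_id=5 (Xena) at lvl 0.
Iteration 1: rows with boss_id in {5} -> Frank (id 8, lvl 1), Bob (id 10, lvl 1).
Iteration 2: rows with boss_id in {8,10} -> Yara (id 11, lvl 2), Karl (id 12, lvl 2).
Iteration 3: no rows with boss_id in {11,12}; recursion stops.

Bob, Frank, Karl, Xena, Yara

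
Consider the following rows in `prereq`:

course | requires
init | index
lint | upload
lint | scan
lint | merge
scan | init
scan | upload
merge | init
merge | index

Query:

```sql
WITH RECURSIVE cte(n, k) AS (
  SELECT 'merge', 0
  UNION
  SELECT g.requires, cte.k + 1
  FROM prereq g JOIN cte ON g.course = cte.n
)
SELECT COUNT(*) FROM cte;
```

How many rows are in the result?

4

Base: (merge, k=0).
Iteration 1: edges from {merge} -> (index, k=1), (init, k=1).
Iteration 2: edges from {index,init} -> (index, k=2).
Iteration 3: no outgoing edges from {index}; recursion stops.
Total rows emitted: 4.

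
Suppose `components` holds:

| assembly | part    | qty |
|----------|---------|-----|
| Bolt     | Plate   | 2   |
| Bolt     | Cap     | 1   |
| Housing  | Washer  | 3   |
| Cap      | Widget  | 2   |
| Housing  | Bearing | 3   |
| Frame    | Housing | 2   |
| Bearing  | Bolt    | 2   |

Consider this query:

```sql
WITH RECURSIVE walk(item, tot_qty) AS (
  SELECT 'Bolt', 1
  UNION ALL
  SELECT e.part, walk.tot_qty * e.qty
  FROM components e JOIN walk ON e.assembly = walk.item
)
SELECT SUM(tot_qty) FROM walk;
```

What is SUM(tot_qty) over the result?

Base: (Bolt, tot_qty=1).
Iteration 1: components of {Bolt} -> Cap = 1*1 = 1, Plate = 1*2 = 2.
Iteration 2: components of {Cap,Plate} -> Widget = 1*2 = 2.
Iteration 3: no further components; recursion stops.
SUM(tot_qty) = 1 + 2 + 1 + 2 = 6.

6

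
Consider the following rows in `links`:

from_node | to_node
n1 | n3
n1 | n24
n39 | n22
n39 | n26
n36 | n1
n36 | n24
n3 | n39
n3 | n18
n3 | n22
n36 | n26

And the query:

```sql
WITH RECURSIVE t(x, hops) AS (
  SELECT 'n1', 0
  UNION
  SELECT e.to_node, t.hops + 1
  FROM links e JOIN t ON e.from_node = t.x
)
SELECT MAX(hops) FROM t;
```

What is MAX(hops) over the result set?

Base: (n1, hops=0).
Iteration 1: edges from {n1} -> (n24, hops=1), (n3, hops=1).
Iteration 2: edges from {n24,n3} -> (n18, hops=2), (n22, hops=2), (n39, hops=2).
Iteration 3: edges from {n18,n22,n39} -> (n22, hops=3), (n26, hops=3).
Iteration 4: no outgoing edges from {n22,n26}; recursion stops.
hops values: 0, 1, 1, 2, 2, 2, 3, 3; the maximum is 3.

3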